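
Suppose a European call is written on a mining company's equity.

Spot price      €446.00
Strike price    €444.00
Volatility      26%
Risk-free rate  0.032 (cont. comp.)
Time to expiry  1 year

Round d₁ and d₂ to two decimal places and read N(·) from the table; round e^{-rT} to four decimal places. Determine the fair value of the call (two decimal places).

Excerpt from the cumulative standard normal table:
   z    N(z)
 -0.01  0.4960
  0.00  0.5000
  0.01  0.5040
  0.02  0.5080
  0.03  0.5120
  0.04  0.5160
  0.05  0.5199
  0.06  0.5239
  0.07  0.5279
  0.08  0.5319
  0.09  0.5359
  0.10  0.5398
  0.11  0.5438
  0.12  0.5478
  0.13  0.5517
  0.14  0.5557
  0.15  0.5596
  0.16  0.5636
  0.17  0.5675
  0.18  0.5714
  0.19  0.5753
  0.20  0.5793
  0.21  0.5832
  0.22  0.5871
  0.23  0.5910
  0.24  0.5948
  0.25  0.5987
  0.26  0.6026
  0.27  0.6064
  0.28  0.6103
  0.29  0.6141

σ√T = 0.26 × 1.0000 = 0.2600
d₁ = [ln(446/444) + (0.032 + 0.26²/2)·1] / 0.2600 = [0.0045 + 0.0658] / 0.2600 = 0.2704 → 0.27
d₂ = d₁ − σ√T = 0.2704 − 0.2600 = 0.0104 → 0.01
e^(−rT) = e^(−0.032·1) = 0.9685
N(d₁) = N(0.27) = 0.6064;  N(d₂) = N(0.01) = 0.5040
C = 446·0.6064 − 444·0.9685·0.5040 = 270.4544 − 216.7271 = 53.7273

€53.73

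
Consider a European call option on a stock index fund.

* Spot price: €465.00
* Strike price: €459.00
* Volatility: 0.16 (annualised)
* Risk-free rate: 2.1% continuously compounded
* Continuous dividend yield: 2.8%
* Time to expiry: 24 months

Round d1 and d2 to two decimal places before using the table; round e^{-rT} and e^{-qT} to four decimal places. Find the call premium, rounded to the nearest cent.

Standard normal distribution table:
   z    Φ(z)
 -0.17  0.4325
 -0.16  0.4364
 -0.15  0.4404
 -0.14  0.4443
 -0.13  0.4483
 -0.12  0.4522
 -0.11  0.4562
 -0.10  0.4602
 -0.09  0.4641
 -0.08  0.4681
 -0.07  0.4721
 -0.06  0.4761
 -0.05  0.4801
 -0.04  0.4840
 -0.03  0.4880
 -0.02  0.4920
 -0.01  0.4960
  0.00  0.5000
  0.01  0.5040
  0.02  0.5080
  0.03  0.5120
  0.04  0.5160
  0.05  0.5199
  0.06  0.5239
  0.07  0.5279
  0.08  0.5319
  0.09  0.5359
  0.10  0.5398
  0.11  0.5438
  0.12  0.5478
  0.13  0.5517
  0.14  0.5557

σ√T = 0.16 × 1.4142 = 0.2263
ln(S/K) + (r − q + σ²/2)T = ln(465/459) + (0.021 − 0.028 + 0.16²/2)·2 = 0.0130 + 0.0116 = 0.0246
d₁ = 0.0246 / 0.2263 = 0.1087 which rounds to 0.11
d₂ = d₁ − σ√T = 0.1087 − 0.2263 = -0.1176 which rounds to -0.12
e^(−qT) = e^(−0.028·2) = 0.9455;  e^(−rT) = e^(−0.021·2) = 0.9589
C = 465·0.9455·N(0.11) − 459·0.9589·N(-0.12) = 465·0.9455·0.5438 − 459·0.9589·0.4522 = 239.0857 − 199.0291 = 40.0567

€40.06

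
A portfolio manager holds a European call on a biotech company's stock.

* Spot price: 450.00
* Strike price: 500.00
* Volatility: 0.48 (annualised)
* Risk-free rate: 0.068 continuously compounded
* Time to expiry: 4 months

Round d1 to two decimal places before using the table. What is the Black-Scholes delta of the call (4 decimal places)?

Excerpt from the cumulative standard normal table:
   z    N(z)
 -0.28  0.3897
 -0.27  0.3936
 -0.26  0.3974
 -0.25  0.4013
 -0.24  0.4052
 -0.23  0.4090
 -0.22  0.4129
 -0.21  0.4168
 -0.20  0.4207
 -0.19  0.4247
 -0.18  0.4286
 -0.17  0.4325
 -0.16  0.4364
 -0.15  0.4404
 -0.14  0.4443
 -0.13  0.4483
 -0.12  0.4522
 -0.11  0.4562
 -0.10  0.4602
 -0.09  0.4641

0.4364

σ√T = 0.48·√0.3333 = 0.2771
d₁ = [ln(450/500) + (0.068 + 0.48²/2)·0.3333] / 0.2771 = [-0.1054 + 0.0611] / 0.2771 = -0.1598 which rounds to -0.16
N(d₁) = N(-0.16) = 0.4364
Δ_call = N(d₁) = 0.4364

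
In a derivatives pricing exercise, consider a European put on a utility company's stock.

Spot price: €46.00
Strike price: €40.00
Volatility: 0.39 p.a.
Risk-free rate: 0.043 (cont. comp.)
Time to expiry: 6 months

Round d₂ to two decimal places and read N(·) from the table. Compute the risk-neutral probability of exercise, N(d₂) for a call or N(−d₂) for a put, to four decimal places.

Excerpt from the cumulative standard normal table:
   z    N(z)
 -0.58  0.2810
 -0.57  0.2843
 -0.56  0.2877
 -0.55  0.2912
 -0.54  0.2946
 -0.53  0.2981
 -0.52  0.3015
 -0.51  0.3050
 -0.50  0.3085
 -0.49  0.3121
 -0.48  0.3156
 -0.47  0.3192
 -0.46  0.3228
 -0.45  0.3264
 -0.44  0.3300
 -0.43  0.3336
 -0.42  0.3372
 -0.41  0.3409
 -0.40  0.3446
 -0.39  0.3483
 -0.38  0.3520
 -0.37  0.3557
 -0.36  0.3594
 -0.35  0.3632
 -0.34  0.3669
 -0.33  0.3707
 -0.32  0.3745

σ√T = 0.39 × 0.7071 = 0.2758
ln(S/K) + (r + σ²/2)T = ln(46/40) + (0.043 + 0.39²/2)·0.5 = 0.1398 + 0.0595 = 0.1993
d₁ = 0.1993 / 0.2758 = 0.7227 which rounds to 0.72
d₂ = d₁ − σ√T = 0.7227 − 0.2758 = 0.4469 which rounds to 0.45
Risk-neutral Pr[S_T < K] = N(−d₂) = N(-0.45) = 0.3264

0.3264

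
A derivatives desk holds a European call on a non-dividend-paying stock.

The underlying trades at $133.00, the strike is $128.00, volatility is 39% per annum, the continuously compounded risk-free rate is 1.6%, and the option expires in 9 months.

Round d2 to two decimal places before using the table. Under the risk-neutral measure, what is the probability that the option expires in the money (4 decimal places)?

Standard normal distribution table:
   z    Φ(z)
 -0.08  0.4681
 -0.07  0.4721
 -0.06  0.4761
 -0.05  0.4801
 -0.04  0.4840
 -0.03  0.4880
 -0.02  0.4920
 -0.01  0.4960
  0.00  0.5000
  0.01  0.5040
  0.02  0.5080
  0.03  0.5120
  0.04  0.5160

σ√T = 0.39·√0.75 = 0.3377
d₁ = [ln(133/128) + (0.016 + ½·0.39²)·0.75] / (σ√T) = (0.0383 + 0.0690) / 0.3377 = 0.3179 which rounds to 0.32
d₂ = 0.3179 − 0.3377 = -0.0199 which rounds to -0.02
Risk-neutral Pr[S_T > K] = N(d₂) = N(-0.02) = 0.4920

0.4920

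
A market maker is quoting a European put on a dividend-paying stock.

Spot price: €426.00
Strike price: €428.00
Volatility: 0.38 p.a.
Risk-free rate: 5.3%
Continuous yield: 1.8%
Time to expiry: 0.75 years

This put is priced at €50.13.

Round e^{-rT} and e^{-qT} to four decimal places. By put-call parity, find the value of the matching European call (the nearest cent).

€59.11

exp(−qT) = exp(−0.018·0.75) = 0.9866;  exp(−rT) = exp(−0.053·0.75) = 0.9610
Put-call parity: C − P = S·e^(−qT) − K·e^(−rT) = 426·0.9866 − 428·0.9610 = 420.2916 − 411.3080 = 8.9836
C = P + (C − P) = 50.13 + (8.9836) = 59.1136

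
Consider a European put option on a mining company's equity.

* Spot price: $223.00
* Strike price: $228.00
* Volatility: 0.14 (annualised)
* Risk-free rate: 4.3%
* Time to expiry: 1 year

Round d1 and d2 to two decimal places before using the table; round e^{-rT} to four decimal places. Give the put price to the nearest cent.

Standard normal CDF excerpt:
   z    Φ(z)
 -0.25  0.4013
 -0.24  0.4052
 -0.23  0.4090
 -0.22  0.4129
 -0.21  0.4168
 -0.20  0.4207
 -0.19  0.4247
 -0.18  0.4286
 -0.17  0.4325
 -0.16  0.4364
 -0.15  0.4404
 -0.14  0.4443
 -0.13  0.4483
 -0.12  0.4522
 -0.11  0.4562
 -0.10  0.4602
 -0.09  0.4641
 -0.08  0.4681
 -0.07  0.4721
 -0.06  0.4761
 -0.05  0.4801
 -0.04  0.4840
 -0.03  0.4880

T = 1;  σ√T = 0.1400
d₁ = [ln(223/228) + (0.043 + 0.14²/2)·1] / 0.1400 = [-0.0222 + 0.0528] / 0.1400 = 0.2188 ⇒ 0.22
d₂ = d₁ − σ√T = 0.2188 − 0.1400 = 0.0788 ⇒ 0.08
e^(−rT) = e^(−0.043·1) = 0.9579
P = 228·0.9579·N(-0.08) − 223·N(-0.22) = 228·0.9579·0.4681 − 223·0.4129 = 102.2336 − 92.0767 = 10.1569

$10.16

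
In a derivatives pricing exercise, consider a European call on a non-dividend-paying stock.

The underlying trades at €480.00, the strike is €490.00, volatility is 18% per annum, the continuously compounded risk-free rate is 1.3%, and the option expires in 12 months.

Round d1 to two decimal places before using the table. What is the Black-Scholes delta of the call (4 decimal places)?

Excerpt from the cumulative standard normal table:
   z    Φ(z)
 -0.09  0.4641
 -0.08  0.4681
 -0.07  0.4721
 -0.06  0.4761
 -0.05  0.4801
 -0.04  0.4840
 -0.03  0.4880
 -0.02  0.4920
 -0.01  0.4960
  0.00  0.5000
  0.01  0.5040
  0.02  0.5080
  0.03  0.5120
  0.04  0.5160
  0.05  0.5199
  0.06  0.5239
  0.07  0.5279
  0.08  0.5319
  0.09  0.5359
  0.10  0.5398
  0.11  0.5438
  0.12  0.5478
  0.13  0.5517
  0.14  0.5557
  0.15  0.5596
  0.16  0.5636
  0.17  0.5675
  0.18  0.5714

T = 1;  σ√T = 0.1800
ln(S/K) + (r + σ²/2)T = ln(480/490) + (0.013 + 0.18²/2)·1 = -0.0206 + 0.0292 = 0.0086
d₁ = 0.0086 / 0.1800 = 0.0477 ⇒ 0.05
N(d₁) = N(0.05) = 0.5199
Δ_call = N(d₁) = 0.5199

0.5199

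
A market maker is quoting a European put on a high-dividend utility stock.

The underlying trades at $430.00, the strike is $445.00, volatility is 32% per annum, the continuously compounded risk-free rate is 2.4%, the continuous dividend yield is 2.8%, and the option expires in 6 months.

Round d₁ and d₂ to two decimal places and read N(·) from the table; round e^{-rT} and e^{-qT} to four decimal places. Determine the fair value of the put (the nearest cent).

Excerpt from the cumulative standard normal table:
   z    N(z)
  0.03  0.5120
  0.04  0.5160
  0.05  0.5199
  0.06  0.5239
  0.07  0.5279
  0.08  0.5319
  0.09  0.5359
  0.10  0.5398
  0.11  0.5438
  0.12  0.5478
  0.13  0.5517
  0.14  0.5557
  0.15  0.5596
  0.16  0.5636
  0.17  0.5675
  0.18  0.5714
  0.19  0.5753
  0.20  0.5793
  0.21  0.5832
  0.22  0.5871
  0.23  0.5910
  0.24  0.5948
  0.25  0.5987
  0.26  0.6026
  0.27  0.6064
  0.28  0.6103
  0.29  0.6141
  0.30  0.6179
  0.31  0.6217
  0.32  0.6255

σ√T = 0.32·√0.5 = 0.2263
d₁ = [ln(430/445) + (0.024 − 0.028 + 0.32²/2)·0.5] / 0.2263 = [-0.0343 + 0.0236] / 0.2263 = -0.0472 which rounds to -0.05
d₂ = d₁ − σ√T = -0.0472 − 0.2263 = -0.2735 which rounds to -0.27
exp(−qT) = exp(−0.028·0.5) = 0.9861;  exp(−rT) = exp(−0.024·0.5) = 0.9881
P = 445·0.9881·N(0.27) − 430·0.9861·N(0.05) = 445·0.9881·0.6064 − 430·0.9861·0.5199 = 266.6368 − 220.4496 = 46.1873

$46.19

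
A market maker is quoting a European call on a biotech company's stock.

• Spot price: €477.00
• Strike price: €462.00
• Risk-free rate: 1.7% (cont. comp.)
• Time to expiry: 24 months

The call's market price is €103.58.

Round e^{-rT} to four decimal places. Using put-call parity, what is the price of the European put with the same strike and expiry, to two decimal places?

€73.15

exp(−rT) = exp(−0.017·2) = 0.9666
Put-call parity: C − P = S − K·e^(−rT) = 477 − 462·0.9666 = 477 − 446.5692 = 30.4308
P = C − (C − P) = 103.58 − (30.4308) = 73.1492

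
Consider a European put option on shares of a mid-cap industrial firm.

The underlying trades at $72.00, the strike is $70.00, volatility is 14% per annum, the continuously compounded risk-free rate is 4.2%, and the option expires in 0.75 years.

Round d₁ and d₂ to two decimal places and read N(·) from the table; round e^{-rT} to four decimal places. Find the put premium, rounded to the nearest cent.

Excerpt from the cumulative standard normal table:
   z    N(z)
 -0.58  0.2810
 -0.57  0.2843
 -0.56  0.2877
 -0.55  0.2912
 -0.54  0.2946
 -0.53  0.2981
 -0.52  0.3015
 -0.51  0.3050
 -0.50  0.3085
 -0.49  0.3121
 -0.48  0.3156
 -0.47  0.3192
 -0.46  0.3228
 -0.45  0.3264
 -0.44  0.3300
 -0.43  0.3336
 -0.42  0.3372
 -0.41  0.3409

σ√T = 0.14 × 0.8660 = 0.1212
d₁ = [ln(72/70) + (0.042 + 0.14²/2)·0.75] / 0.1212 = [0.0282 + 0.0389] / 0.1212 = 0.5528 ⇒ 0.55
d₂ = d₁ − σ√T = 0.5528 − 0.1212 = 0.4315 ⇒ 0.43
exp(−rT) = exp(−0.042·0.75) = 0.9690
N(−d₂) = N(-0.43) = 0.3336;  N(−d₁) = N(-0.55) = 0.2912
P = 70·0.9690·0.3336 − 72·0.2912 = 22.6281 − 20.9664 = 1.6617

$1.66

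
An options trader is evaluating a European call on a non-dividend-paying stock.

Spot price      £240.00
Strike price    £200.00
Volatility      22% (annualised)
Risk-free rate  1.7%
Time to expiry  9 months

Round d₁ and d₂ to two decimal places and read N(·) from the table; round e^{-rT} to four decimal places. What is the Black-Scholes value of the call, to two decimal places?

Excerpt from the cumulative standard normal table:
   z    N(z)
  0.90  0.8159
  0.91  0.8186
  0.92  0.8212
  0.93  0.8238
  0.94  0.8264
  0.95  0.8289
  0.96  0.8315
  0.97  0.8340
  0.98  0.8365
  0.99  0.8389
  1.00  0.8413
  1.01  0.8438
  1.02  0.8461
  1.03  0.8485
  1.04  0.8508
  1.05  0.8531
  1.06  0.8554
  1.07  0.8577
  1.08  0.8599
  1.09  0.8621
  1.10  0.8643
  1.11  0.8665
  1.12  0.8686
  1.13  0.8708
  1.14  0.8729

σ√T = 0.22 × 0.8660 = 0.1905
d₁ = [ln(240/200) + (0.017 + 0.22²/2)·0.75] / 0.1905 = [0.1823 + 0.0309] / 0.1905 = 1.1191 → 1.12
d₂ = d₁ − σ√T = 1.1191 − 0.1905 = 0.9286 → 0.93
e^(−rT) = e^(−0.017·0.75) = 0.9873
C = 240·N(1.12) − 200·0.9873·N(0.93) = 240·0.8686 − 200·0.9873·0.8238 = 208.4640 − 162.6675 = 45.7965

£45.80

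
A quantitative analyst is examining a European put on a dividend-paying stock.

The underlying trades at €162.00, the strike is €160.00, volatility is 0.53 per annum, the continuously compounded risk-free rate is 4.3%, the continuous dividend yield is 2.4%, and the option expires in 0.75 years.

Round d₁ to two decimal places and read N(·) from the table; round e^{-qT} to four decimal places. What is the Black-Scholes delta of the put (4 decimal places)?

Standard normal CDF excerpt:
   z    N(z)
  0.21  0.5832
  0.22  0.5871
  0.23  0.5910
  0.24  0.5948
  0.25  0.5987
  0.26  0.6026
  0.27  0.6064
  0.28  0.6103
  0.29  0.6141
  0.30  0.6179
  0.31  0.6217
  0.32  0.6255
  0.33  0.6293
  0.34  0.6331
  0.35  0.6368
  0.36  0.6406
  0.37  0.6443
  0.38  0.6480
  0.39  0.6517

-0.3790

σ√T = 0.53·√0.75 = 0.4590
d₁ = [ln(162/160) + (0.043 − 0.024 + ½·0.53²)·0.75] / (σ√T) = (0.0124 + 0.1196) / 0.4590 = 0.2876 ≈ 0.29
N(d₁) = N(0.29) = 0.6141
Δ_put = e^(−qT)·(N(d₁) − 1) = 0.9822·(0.6141 − 1) = -0.3790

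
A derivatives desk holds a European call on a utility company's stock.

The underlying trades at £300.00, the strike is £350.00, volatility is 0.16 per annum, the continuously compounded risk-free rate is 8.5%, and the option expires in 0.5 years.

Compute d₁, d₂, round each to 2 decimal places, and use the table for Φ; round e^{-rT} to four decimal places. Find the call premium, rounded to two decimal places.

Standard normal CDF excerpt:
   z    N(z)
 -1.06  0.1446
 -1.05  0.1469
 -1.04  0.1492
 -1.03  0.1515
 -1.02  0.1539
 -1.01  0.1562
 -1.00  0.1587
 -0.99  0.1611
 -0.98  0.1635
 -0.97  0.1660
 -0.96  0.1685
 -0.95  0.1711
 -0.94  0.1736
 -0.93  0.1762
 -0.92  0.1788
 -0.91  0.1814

£2.81

σ√T = 0.16 × 0.7071 = 0.1131
d₁ = [ln(300/350) + (0.085 + ½·0.16²)·0.5] / (σ√T) = (-0.1542 + 0.0489) / 0.1131 = -0.9303 → -0.93
d₂ = -0.9303 − 0.1131 = -1.0434 → -1.04
exp(−rT) = exp(−0.085·0.5) = 0.9584
N(d₁) = N(-0.93) = 0.1762;  N(d₂) = N(-1.04) = 0.1492
C = 300·0.1762 − 350·0.9584·0.1492 = 52.8600 − 50.0476 = 2.8124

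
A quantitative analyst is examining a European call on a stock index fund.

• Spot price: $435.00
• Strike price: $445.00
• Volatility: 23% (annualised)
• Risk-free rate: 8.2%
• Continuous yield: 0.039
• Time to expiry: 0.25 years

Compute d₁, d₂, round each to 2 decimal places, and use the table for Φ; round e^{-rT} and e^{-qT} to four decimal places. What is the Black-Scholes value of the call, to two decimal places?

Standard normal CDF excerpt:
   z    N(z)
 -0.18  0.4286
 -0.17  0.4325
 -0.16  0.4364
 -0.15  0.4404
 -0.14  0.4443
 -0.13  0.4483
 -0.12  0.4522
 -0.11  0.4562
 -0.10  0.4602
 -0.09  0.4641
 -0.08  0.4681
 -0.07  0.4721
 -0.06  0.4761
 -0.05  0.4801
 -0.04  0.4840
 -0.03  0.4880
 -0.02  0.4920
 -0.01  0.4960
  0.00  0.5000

σ√T = 0.23·√0.25 = 0.1150
d₁ = [ln(435/445) + (0.082 − 0.039 + 0.23²/2)·0.25] / 0.1150 = [-0.0227 + 0.0174] / 0.1150 = -0.0467 which rounds to -0.05
d₂ = d₁ − σ√T = -0.0467 − 0.1150 = -0.1617 which rounds to -0.16
e^(−qT) = e^(−0.039·0.25) = 0.9903;  e^(−rT) = e^(−0.082·0.25) = 0.9797
N(d₁) = N(-0.05) = 0.4801;  N(d₂) = N(-0.16) = 0.4364
C = 435·0.9903·0.4801 − 445·0.9797·0.4364 = 206.8177 − 190.2558 = 16.5619

$16.56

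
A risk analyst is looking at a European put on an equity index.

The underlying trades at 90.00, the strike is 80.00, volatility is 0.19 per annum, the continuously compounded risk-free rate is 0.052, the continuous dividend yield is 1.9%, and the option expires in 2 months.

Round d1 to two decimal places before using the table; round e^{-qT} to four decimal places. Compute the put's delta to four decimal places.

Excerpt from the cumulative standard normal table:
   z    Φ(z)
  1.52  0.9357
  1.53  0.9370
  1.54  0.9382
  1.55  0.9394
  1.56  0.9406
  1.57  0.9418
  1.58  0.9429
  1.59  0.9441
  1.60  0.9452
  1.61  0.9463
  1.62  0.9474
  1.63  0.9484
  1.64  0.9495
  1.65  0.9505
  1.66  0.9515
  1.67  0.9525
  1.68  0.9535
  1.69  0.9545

-0.0514

T = 0.1667;  σ√T = 0.0776
d₁ = [ln(90/80) + (0.052 − 0.019 + ½·0.19²)·0.1667] / (σ√T) = (0.1178 + 0.0085) / 0.0776 = 1.6282 ⇒ 1.63
N(d₁) = N(1.63) = 0.9484
Δ_put = e^(−qT)·(N(d₁) − 1) = 0.9968·(0.9484 − 1) = -0.0514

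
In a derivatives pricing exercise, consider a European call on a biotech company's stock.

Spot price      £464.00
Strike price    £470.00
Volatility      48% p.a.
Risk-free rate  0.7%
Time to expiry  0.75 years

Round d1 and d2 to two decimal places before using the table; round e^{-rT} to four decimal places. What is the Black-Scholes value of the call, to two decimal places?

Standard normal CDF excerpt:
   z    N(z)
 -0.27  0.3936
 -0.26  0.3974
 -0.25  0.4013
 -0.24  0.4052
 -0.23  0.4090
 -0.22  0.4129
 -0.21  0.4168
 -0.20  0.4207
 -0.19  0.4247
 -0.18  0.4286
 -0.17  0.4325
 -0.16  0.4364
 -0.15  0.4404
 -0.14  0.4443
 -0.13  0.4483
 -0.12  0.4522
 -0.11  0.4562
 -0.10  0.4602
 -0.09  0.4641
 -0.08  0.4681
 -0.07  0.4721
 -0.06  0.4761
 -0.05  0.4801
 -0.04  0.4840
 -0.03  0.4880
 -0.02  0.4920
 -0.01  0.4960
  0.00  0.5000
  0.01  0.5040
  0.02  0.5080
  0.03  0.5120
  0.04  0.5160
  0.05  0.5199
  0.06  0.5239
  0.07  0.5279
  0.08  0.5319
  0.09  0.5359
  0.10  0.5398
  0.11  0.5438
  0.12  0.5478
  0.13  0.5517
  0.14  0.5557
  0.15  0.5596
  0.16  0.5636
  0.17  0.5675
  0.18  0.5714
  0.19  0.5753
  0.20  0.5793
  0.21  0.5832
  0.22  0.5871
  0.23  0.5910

£75.71

σ√T = 0.48 × 0.8660 = 0.4157
ln(S/K) + (r + σ²/2)T = ln(464/470) + (0.007 + 0.48²/2)·0.75 = -0.0128 + 0.0917 = 0.0788
d₁ = 0.0788 / 0.4157 = 0.1896 ⇒ 0.19
d₂ = d₁ − σ√T = 0.1896 − 0.4157 = -0.2261 ⇒ -0.23
e^(−rT) = e^(−0.007·0.75) = 0.9948
N(d₁) = N(0.19) = 0.5753;  N(d₂) = N(-0.23) = 0.4090
C = 464·0.5753 − 470·0.9948·0.4090 = 266.9392 − 191.2304 = 75.7088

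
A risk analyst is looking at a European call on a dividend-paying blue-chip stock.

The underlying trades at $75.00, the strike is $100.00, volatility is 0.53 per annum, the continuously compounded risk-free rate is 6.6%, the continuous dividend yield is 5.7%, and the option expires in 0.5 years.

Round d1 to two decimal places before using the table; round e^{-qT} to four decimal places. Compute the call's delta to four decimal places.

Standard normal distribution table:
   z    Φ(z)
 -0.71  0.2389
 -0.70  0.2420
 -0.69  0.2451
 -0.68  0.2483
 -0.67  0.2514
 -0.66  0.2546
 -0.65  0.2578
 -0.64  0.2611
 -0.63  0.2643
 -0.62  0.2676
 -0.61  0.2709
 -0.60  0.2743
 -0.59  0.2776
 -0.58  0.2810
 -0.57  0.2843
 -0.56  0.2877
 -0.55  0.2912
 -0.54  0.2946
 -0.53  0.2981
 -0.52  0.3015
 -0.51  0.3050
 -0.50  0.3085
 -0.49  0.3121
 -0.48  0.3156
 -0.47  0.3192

0.2763

σ√T = 0.53 × 0.7071 = 0.3748
d₁ = [ln(75/100) + (0.066 − 0.057 + ½·0.53²)·0.5] / (σ√T) = (-0.2877 + 0.0747) / 0.3748 = -0.5682 → -0.57
N(d₁) = N(-0.57) = 0.2843
Δ_call = e^(−qT)·N(d₁) = 0.9719·0.2843 = 0.2763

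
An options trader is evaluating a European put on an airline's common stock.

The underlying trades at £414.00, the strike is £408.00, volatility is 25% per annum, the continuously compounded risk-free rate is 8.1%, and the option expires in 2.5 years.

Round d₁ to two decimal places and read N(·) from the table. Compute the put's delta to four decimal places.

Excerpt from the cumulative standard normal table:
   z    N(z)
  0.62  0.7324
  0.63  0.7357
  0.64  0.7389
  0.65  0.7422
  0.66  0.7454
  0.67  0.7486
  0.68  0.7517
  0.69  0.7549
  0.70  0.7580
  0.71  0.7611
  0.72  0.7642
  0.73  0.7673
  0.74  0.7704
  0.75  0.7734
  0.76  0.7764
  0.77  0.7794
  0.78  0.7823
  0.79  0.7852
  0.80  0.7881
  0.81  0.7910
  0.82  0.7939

-0.2266

T = 2.5;  σ√T = 0.3953
d₁ = [ln(414/408) + (0.081 + 0.25²/2)·2.5] / 0.3953 = [0.0146 + 0.2806] / 0.3953 = 0.7469 ≈ 0.75
N(d₁) = N(0.75) = 0.7734
Δ_put = N(d₁) − 1 = 0.7734 − 1 = -0.2266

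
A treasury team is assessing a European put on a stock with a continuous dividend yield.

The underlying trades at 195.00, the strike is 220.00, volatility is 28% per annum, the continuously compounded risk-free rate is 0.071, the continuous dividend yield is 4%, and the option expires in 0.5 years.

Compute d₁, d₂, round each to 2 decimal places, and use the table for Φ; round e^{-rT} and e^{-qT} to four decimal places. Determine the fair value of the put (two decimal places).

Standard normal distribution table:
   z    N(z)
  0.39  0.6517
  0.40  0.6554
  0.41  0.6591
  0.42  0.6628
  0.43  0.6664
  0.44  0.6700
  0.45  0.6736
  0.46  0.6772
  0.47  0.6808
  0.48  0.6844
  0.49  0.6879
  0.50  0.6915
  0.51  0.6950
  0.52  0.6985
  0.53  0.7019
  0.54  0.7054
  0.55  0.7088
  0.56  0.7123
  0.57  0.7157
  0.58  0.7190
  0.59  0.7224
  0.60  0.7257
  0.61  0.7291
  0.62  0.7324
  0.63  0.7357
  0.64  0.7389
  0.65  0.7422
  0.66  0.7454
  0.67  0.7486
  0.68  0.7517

T = 0.5;  σ√T = 0.1980
ln(S/K) + (r − q + σ²/2)T = ln(195/220) + (0.071 − 0.04 + 0.28²/2)·0.5 = -0.1206 + 0.0351 = -0.0855
d₁ = -0.0855 / 0.1980 = -0.4320 → -0.43
d₂ = d₁ − σ√T = -0.4320 − 0.1980 = -0.6300 → -0.63
exp(−qT) = exp(−0.04·0.5) = 0.9802;  exp(−rT) = exp(−0.071·0.5) = 0.9651
N(−d₂) = N(0.63) = 0.7357;  N(−d₁) = N(0.43) = 0.6664
P = 220·0.9651·0.7357 − 195·0.9802·0.6664 = 156.2053 − 127.3750 = 28.8303

28.83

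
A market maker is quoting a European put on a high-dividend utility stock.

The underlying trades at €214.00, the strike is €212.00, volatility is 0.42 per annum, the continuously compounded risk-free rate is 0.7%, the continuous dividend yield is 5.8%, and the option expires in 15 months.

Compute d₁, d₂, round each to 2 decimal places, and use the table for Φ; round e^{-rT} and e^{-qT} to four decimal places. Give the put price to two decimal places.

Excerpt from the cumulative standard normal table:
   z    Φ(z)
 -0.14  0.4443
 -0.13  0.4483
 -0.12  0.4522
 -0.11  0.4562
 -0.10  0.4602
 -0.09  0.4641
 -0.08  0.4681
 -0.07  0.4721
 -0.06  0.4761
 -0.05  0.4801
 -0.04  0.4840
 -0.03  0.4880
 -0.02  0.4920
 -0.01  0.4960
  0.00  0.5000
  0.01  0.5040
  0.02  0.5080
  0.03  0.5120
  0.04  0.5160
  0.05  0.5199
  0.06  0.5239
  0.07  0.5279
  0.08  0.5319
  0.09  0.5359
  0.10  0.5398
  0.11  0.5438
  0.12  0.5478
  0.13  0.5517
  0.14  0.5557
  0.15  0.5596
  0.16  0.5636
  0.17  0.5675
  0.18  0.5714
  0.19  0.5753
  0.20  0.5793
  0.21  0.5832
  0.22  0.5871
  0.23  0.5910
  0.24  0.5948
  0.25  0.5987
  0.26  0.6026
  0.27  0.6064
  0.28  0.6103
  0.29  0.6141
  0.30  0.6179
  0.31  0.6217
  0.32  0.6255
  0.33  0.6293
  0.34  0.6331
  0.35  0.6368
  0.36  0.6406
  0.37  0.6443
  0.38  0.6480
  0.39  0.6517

σ√T = 0.42·√1.25 = 0.4696
d₁ = [ln(214/212) + (0.007 − 0.058 + 0.42²/2)·1.25] / 0.4696 = [0.0094 + 0.0465] / 0.4696 = 0.1190 ⇒ 0.12
d₂ = d₁ − σ√T = 0.1190 − 0.4696 = -0.3506 ⇒ -0.35
e^(−qT) = e^(−0.058·1.25) = 0.9301;  e^(−rT) = e^(−0.007·1.25) = 0.9913
N(−d₂) = N(0.35) = 0.6368;  N(−d₁) = N(-0.12) = 0.4522
P = 212·0.9913·0.6368 − 214·0.9301·0.4522 = 133.8271 − 90.0065 = 43.8206

€43.82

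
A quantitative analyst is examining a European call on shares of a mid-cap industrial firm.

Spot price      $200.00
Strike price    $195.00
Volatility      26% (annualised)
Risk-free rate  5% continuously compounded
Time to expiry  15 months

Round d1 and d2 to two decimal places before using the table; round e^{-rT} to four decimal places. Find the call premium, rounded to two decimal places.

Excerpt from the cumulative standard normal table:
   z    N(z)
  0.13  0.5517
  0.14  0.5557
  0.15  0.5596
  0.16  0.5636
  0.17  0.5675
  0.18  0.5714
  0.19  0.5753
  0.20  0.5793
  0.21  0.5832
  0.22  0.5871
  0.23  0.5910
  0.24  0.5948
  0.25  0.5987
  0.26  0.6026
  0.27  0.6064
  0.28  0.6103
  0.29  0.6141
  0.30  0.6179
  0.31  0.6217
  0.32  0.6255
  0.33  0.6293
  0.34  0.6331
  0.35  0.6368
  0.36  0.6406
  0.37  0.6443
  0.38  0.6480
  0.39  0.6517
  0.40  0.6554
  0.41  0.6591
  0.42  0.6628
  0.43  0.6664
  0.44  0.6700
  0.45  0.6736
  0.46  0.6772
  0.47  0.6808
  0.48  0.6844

$31.48

σ√T = 0.26·√1.25 = 0.2907
d₁ = [ln(200/195) + (0.05 + ½·0.26²)·1.25] / (σ√T) = (0.0253 + 0.1048) / 0.2907 = 0.4474 → 0.45
d₂ = 0.4474 − 0.2907 = 0.1568 → 0.16
e^(−rT) = e^(−0.05·1.25) = 0.9394
N(d₁) = N(0.45) = 0.6736;  N(d₂) = N(0.16) = 0.5636
C = 200·0.6736 − 195·0.9394·0.5636 = 134.7200 − 103.2419 = 31.4781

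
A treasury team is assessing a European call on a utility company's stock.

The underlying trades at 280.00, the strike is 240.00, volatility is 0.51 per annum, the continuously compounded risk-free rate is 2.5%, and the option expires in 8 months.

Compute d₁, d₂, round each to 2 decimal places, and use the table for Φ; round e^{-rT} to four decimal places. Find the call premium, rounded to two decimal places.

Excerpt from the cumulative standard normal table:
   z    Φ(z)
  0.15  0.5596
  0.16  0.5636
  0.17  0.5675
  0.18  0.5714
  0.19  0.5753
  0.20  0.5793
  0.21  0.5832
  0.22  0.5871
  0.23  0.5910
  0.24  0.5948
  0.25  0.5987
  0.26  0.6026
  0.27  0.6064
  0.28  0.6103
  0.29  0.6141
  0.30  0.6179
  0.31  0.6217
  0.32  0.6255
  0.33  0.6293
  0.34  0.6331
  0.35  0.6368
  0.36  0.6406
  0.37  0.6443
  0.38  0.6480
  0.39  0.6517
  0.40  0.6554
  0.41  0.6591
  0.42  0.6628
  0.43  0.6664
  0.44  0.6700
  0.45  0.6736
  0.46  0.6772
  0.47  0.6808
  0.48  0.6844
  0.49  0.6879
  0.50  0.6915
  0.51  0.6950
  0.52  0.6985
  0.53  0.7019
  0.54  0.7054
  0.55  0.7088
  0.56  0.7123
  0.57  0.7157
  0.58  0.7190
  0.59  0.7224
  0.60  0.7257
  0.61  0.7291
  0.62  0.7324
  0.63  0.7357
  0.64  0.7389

σ√T = 0.51·√0.6667 = 0.4164
ln(S/K) + (r + σ²/2)T = ln(280/240) + (0.025 + 0.51²/2)·0.6667 = 0.1542 + 0.1034 = 0.2575
d₁ = 0.2575 / 0.4164 = 0.6184 ≈ 0.62
d₂ = d₁ − σ√T = 0.6184 − 0.4164 = 0.2020 ≈ 0.20
e^(−rT) = e^(−0.025·0.6667) = 0.9835
N(d₁) = N(0.62) = 0.7324;  N(d₂) = N(0.20) = 0.5793
C = 280·0.7324 − 240·0.9835·0.5793 = 205.0720 − 136.7380 = 68.3340

68.33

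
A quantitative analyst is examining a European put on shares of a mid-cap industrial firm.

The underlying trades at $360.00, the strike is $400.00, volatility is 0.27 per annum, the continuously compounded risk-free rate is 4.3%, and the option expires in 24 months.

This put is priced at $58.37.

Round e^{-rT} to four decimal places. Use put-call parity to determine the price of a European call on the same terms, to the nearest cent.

exp(−rT) = exp(−0.043·2) = 0.9176
Put-call parity: C − P = S − K·e^(−rT) = 360 − 400·0.9176 = 360 − 367.0400 = -7.0400
C = P + (C − P) = 58.37 + (-7.0400) = 51.3300

$51.33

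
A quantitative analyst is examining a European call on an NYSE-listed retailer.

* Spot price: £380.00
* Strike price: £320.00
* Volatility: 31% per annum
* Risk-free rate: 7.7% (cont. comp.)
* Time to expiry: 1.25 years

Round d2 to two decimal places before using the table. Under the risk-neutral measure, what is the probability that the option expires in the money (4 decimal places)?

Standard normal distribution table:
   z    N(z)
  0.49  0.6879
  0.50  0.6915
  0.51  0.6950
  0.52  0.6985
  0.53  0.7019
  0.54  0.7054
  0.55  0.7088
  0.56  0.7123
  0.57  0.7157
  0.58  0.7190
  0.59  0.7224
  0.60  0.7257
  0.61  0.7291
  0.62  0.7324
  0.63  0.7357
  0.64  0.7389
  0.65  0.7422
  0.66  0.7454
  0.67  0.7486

σ√T = 0.31 × 1.1180 = 0.3466
d₁ = [ln(380/320) + (0.077 + 0.31²/2)·1.25] / 0.3466 = [0.1719 + 0.1563] / 0.3466 = 0.9468 ⇒ 0.95
d₂ = d₁ − σ√T = 0.9468 − 0.3466 = 0.6002 ⇒ 0.60
Pr(exercise) under Q = N(d₂) = 0.7257

0.7257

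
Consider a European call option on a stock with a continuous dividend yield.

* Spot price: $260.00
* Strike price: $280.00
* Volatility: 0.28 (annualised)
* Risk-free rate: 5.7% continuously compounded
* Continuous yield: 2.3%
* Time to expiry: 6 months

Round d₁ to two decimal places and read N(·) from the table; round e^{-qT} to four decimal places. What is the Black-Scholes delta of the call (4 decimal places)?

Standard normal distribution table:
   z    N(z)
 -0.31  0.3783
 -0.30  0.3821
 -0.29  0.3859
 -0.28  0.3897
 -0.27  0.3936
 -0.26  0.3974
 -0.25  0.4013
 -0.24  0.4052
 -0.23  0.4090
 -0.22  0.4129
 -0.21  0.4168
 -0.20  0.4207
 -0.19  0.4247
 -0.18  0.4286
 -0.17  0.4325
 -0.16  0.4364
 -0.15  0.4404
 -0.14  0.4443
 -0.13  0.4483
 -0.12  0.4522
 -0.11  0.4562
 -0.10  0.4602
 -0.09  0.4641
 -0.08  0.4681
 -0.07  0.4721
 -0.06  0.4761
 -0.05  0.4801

0.4199

σ√T = 0.28·√0.5 = 0.1980
d₁ = [ln(260/280) + (0.057 − 0.023 + ½·0.28²)·0.5] / (σ√T) = (-0.0741 + 0.0366) / 0.1980 = -0.1894 ≈ -0.19
N(d₁) = N(-0.19) = 0.4247
Δ_call = e^(−qT)·N(d₁) = 0.9886·0.4247 = 0.4199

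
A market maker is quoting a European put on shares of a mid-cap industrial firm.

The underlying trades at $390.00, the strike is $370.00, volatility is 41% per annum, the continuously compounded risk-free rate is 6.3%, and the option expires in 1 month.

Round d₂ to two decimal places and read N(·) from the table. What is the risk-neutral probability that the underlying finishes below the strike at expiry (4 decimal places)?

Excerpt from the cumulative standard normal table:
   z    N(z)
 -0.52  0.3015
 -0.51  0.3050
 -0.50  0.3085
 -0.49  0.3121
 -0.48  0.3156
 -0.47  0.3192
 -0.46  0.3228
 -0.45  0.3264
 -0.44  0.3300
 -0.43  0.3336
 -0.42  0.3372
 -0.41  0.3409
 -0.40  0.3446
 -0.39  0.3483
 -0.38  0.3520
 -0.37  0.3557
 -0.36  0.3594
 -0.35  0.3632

0.3336

σ√T = 0.41·√0.08333 = 0.1184
d₁ = [ln(390/370) + (0.063 + 0.41²/2)·0.08333] / 0.1184 = [0.0526 + 0.0123] / 0.1184 = 0.5483 ⇒ 0.55
d₂ = d₁ − σ√T = 0.5483 − 0.1184 = 0.4300 ⇒ 0.43
Risk-neutral Pr[S_T < K] = N(−d₂) = N(-0.43) = 0.3336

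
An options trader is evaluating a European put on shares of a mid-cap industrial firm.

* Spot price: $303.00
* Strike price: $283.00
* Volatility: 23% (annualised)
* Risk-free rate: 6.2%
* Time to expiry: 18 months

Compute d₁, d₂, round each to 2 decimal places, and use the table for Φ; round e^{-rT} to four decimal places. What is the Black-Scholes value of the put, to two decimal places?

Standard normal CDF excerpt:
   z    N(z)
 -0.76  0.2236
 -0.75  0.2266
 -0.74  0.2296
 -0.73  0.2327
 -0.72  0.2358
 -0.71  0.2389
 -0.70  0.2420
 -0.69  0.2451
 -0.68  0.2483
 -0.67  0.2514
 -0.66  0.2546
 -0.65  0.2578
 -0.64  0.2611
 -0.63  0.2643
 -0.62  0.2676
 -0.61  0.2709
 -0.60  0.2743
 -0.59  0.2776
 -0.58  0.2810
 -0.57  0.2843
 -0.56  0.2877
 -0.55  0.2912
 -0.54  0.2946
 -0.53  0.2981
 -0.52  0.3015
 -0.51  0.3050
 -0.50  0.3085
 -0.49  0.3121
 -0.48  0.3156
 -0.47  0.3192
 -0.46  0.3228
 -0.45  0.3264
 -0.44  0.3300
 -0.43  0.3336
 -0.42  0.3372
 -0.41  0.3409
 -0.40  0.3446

σ√T = 0.23·√1.5 = 0.2817
ln(S/K) + (r + σ²/2)T = ln(303/283) + (0.062 + 0.23²/2)·1.5 = 0.0683 + 0.1327 = 0.2010
d₁ = 0.2010 / 0.2817 = 0.7134 → 0.71
d₂ = d₁ − σ√T = 0.7134 − 0.2817 = 0.4317 → 0.43
e^(−rT) = e^(−0.062·1.5) = 0.9112
P = 283·0.9112·N(-0.43) − 303·N(-0.71) = 283·0.9112·0.3336 − 303·0.2389 = 86.0253 − 72.3867 = 13.6386

$13.64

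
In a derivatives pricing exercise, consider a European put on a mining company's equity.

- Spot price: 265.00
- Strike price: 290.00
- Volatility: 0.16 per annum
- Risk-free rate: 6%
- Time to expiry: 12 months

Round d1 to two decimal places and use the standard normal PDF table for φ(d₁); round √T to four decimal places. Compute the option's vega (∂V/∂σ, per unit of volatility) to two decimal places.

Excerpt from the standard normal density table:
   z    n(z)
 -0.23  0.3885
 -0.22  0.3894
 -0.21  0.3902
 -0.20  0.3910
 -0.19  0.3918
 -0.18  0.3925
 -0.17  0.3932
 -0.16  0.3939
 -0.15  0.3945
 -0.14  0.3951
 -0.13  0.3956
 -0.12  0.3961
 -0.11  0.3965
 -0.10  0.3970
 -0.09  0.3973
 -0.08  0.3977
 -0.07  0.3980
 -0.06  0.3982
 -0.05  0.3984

105.07

σ√T = 0.16 × 1.0000 = 0.1600
ln(S/K) + (r + σ²/2)T = ln(265/290) + (0.06 + 0.16²/2)·1 = -0.0902 + 0.0728 = -0.0174
d₁ = -0.0174 / 0.1600 = -0.1084 ⇒ -0.11
√T = √1 = 1.0000
φ(d₁) = φ(-0.11) = 0.3965
vega = S·φ(d₁)·√T = 265·0.3965·1.0000 = 105.0725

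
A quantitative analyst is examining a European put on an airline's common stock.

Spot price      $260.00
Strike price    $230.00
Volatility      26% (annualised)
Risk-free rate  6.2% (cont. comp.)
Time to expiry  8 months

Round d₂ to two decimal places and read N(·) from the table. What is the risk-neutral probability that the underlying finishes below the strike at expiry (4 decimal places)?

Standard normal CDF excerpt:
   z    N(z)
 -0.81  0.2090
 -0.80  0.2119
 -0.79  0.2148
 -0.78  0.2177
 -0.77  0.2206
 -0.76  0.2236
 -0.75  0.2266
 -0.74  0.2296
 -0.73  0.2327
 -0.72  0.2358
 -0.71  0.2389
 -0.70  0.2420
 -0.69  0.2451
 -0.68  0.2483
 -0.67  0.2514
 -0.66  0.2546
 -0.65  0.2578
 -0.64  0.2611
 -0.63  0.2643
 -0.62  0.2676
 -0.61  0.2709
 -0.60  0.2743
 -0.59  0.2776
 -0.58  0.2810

σ√T = 0.26 × 0.8165 = 0.2123
d₁ = [ln(260/230) + (0.062 + ½·0.26²)·0.6667] / (σ√T) = (0.1226 + 0.0639) / 0.2123 = 0.8784 ≈ 0.88
d₂ = 0.8784 − 0.2123 = 0.6661 ≈ 0.67
Risk-neutral Pr[S_T < K] = N(−d₂) = N(-0.67) = 0.2514

0.2514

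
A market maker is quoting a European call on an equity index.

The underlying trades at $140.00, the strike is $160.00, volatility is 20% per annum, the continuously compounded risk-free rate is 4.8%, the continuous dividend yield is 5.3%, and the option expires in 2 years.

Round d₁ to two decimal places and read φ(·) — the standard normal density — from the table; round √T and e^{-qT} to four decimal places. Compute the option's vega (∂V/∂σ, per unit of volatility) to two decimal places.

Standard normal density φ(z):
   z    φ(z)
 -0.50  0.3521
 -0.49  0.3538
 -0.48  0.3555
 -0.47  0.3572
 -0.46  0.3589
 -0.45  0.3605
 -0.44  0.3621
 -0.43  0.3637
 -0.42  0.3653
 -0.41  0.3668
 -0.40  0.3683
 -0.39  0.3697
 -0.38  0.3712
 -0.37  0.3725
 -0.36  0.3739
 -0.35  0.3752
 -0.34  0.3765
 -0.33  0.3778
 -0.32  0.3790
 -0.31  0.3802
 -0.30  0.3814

σ√T = 0.2 × 1.4142 = 0.2828
d₁ = [ln(140/160) + (0.048 − 0.053 + 0.2²/2)·2] / 0.2828 = [-0.1335 + 0.0300] / 0.2828 = -0.3660 which rounds to -0.37
√T = √2 = 1.4142
φ(d₁) = φ(-0.37) = 0.3725
exp(−qT) = exp(−0.053·2) = 0.8994
vega = S·exp(−qT)·φ(d₁)·√T = 140·0.8994·0.3725·1.4142 = 66.3312
(Call and put vega coincide under Black-Scholes.)

66.33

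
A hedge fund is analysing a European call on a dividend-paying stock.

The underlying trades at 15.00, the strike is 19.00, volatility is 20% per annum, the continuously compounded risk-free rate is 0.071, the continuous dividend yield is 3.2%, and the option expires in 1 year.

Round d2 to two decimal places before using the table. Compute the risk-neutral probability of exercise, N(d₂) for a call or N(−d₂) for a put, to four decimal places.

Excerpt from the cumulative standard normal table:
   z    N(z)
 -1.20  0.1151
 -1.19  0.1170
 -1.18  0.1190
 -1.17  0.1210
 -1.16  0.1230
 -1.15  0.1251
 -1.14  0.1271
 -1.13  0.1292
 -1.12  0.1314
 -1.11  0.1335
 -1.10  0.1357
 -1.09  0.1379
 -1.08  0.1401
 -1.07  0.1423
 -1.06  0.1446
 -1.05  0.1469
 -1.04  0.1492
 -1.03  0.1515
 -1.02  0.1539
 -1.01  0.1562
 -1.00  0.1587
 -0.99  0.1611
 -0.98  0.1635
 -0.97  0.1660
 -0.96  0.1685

T = 1;  σ√T = 0.2000
d₁ = [ln(15/19) + (0.071 − 0.032 + 0.2²/2)·1] / 0.2000 = [-0.2364 + 0.0590] / 0.2000 = -0.8869 ⇒ -0.89
d₂ = d₁ − σ√T = -0.8869 − 0.2000 = -1.0869 ⇒ -1.09
Pr(exercise) under Q = N(d₂) = 0.1379

0.1379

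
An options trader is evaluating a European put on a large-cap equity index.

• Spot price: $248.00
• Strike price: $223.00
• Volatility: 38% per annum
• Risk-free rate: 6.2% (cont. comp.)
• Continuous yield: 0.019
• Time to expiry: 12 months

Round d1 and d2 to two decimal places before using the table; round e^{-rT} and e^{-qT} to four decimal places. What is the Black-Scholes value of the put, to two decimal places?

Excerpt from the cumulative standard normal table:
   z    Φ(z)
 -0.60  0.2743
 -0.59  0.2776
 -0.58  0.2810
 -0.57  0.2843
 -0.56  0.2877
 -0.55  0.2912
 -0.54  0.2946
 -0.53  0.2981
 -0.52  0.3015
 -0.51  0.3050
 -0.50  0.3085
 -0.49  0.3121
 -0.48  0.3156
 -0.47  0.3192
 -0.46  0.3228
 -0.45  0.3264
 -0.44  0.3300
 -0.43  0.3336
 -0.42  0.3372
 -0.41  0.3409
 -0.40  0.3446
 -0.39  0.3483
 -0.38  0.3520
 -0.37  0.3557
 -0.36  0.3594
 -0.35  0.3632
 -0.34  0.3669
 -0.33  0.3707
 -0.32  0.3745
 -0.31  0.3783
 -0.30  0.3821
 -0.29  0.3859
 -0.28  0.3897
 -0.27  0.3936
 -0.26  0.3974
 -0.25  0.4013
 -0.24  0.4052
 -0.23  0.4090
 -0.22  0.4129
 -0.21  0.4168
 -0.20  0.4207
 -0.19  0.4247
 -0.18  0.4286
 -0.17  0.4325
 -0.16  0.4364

$19.80

T = 1;  σ√T = 0.3800
d₁ = [ln(248/223) + (0.062 − 0.019 + 0.38²/2)·1] / 0.3800 = [0.1063 + 0.1152] / 0.3800 = 0.5828 ≈ 0.58
d₂ = d₁ − σ√T = 0.5828 − 0.3800 = 0.2028 ≈ 0.20
e^(−qT) = e^(−0.019·1) = 0.9812;  e^(−rT) = e^(−0.062·1) = 0.9399
N(−d₂) = N(-0.20) = 0.4207;  N(−d₁) = N(-0.58) = 0.2810
P = 223·0.9399·0.4207 − 248·0.9812·0.2810 = 88.1778 − 68.3779 = 19.7999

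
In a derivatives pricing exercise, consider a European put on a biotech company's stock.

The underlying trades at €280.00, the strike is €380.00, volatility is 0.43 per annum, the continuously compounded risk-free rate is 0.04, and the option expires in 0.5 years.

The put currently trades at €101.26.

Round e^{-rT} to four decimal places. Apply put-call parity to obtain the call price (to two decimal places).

€8.78

e^(−rT) = e^(−0.04·0.5) = 0.9802
Put-call parity: C − P = S − K·e^(−rT) = 280 − 380·0.9802 = 280 − 372.4760 = -92.4760
C = P + (C − P) = 101.26 + (-92.4760) = 8.7840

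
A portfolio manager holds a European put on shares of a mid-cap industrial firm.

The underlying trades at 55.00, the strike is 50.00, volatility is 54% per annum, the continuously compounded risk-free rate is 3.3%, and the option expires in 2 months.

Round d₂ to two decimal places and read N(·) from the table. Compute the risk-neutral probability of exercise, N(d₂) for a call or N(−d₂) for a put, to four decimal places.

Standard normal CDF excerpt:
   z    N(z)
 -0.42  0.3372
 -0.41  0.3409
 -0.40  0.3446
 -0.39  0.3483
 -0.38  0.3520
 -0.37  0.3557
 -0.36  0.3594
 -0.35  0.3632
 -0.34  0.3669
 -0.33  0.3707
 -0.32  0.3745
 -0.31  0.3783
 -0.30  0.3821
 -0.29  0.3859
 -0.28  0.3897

T = 0.1667;  σ√T = 0.2205
d₁ = [ln(55/50) + (0.033 + ½·0.54²)·0.1667] / (σ√T) = (0.0953 + 0.0298) / 0.2205 = 0.5675 ⇒ 0.57
d₂ = 0.5675 − 0.2205 = 0.3471 ⇒ 0.35
Risk-neutral Pr[S_T < K] = N(−d₂) = N(-0.35) = 0.3632

0.3632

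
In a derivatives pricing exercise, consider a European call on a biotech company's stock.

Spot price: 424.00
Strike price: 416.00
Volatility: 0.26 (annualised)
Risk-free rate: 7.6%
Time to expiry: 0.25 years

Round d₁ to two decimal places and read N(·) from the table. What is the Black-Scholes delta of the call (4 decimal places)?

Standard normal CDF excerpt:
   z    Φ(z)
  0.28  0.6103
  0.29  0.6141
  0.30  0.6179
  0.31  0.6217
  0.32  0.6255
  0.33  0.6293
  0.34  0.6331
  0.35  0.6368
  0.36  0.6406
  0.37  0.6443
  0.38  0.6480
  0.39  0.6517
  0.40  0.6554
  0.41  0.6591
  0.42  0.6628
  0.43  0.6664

0.6406

T = 0.25;  σ√T = 0.1300
d₁ = [ln(424/416) + (0.076 + 0.26²/2)·0.25] / 0.1300 = [0.0190 + 0.0275] / 0.1300 = 0.3577 ⇒ 0.36
N(d₁) = N(0.36) = 0.6406
Δ_call = N(d₁) = 0.6406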